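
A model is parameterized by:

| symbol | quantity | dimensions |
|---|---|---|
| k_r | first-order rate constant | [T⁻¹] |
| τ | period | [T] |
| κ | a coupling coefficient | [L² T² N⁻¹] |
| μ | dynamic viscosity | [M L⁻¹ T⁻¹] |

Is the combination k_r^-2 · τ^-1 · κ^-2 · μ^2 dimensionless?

Sum the exponent of each base dimension across the product:
  M: −2·[k_r]_M − [τ]_M − 2·[κ]_M + 2·[μ]_M = −2·(0) − (0) − 2·(0) + 2·(1) = 2
  L: −2·[k_r]_L − [τ]_L − 2·[κ]_L + 2·[μ]_L = −2·(0) − (0) − 2·(2) + 2·(-1) = -6
  T: −2·[k_r]_T − [τ]_T − 2·[κ]_T + 2·[μ]_T = −2·(-1) − (1) − 2·(2) + 2·(-1) = -5
  N: −2·[k_r]_N − [τ]_N − 2·[κ]_N + 2·[μ]_N = −2·(0) − (0) − 2·(-1) + 2·(0) = 2
Net dimensions [M² L⁻⁶ T⁻⁵ N²] ≠ [1] — not dimensionless.

no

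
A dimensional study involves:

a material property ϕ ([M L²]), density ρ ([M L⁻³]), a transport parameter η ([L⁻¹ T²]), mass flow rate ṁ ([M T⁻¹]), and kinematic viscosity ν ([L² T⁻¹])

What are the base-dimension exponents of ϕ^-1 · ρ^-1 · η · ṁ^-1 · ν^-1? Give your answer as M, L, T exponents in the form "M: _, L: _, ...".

Collect each base-dimension exponent across the product:
  M: −(1) − (1) + (0) − (1) − (0) = -3
  L: −(2) − (-3) + (-1) − (0) − (2) = -2
  T: −(0) − (0) + (2) − (-1) − (-1) = 4
So the dimensions are [M⁻³ L⁻² T⁴].

M: -3, L: -2, T: 4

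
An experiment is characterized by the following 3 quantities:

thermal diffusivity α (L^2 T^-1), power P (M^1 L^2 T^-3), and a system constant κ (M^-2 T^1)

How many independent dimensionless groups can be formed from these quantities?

There are 3 variables and 3 base dimensions (M, L, T).
The dimension matrix has rank 3.
Independent dimensionless groups: 3 − 3 = 0.

0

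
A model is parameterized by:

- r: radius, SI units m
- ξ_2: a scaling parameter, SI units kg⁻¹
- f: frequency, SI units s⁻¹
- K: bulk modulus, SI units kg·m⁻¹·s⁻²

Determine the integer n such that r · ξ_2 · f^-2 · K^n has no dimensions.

Balance the M exponent: (1)·n from K, plus (0) + (-1) − 2·(0) = -1 from the rest, must sum to zero.
n − 1 = 0, so n = 1.

1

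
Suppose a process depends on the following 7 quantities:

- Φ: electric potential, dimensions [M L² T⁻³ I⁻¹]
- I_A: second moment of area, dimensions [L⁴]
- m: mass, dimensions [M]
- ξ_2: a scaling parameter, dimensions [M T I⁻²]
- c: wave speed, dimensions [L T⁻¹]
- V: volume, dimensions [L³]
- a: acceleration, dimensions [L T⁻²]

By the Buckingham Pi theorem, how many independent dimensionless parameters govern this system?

3

There are 7 variables and 4 base dimensions (M, L, T, I).
The dimension matrix has rank 4.
Independent dimensionless groups: 7 − 4 = 3.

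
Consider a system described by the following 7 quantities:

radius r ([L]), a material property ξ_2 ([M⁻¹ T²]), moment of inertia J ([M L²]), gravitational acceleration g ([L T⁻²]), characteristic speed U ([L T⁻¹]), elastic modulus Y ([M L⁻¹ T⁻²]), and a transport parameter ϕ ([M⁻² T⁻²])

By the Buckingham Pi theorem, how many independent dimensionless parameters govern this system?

4

There are 7 variables and 3 base dimensions (M, L, T).
The dimension matrix has rank 3.
Independent dimensionless groups: 7 − 3 = 4.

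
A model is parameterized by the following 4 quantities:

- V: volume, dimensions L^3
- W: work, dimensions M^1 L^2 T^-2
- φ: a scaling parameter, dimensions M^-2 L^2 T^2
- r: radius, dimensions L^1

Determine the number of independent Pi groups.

1

There are 4 variables and 3 base dimensions (M, L, T).
The dimension matrix has rank 3.
Independent dimensionless groups: 4 − 3 = 1.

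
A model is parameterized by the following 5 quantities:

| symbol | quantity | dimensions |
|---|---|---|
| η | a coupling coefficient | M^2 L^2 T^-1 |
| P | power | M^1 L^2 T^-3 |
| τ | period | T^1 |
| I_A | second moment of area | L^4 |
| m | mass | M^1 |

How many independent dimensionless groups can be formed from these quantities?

There are 5 variables and 3 base dimensions (M, L, T).
The dimension matrix has rank 3.
Independent dimensionless groups: 5 − 3 = 2.

2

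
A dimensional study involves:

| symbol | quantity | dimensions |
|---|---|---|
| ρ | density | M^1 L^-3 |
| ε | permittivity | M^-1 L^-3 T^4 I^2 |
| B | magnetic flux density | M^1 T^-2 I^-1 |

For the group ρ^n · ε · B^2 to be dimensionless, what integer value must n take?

-1

Balance the M exponent: (1)·n from ρ, plus (-1) + 2·(1) = 1 from the rest, must sum to zero.
n + 1 = 0, so n = -1.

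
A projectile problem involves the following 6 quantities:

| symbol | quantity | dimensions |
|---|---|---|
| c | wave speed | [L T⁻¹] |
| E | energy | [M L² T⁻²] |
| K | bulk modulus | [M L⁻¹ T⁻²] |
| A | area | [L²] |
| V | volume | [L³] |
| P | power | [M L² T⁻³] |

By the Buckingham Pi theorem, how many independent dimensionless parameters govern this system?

3

There are 6 variables and 3 base dimensions (M, L, T).
The dimension matrix has rank 3.
Independent dimensionless groups: 6 − 3 = 3.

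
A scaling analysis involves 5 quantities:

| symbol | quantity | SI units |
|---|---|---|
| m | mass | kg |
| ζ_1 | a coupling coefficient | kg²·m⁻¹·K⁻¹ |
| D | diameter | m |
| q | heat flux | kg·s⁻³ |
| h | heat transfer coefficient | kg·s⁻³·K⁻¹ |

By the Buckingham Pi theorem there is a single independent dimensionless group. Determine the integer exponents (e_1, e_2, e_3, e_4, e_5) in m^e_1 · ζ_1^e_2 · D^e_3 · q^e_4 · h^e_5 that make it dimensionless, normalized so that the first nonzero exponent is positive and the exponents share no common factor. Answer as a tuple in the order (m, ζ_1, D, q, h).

M: e_1·(1) + e_2·(2) + e_3·(0) + e_4·(1) + e_5·(1) = 0
L: e_1·(0) + e_2·(-1) + e_3·(1) + e_4·(0) + e_5·(0) = 0
T: e_1·(0) + e_2·(0) + e_3·(0) + e_4·(-3) + e_5·(-3) = 0
Θ: e_1·(0) + e_2·(-1) + e_3·(0) + e_4·(0) + e_5·(-1) = 0
Solving this homogeneous linear system for the smallest-integer solution (first nonzero entry positive) gives (2, -1, -1, -1, 1).

(2, -1, -1, -1, 1)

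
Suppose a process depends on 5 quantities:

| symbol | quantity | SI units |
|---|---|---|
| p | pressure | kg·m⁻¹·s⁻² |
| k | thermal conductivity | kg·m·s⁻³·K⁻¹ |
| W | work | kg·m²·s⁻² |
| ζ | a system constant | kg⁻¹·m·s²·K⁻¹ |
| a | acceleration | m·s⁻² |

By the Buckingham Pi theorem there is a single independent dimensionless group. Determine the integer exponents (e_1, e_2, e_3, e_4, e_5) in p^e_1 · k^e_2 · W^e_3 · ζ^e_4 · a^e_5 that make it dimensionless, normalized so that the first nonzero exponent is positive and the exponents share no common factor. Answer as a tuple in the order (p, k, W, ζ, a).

(3, -2, 1, 2, 1)

M: e_1·(1) + e_2·(1) + e_3·(1) + e_4·(-1) + e_5·(0) = 0
L: e_1·(-1) + e_2·(1) + e_3·(2) + e_4·(1) + e_5·(1) = 0
T: e_1·(-2) + e_2·(-3) + e_3·(-2) + e_4·(2) + e_5·(-2) = 0
Θ: e_1·(0) + e_2·(-1) + e_3·(0) + e_4·(-1) + e_5·(0) = 0
Solving this homogeneous linear system for the smallest-integer solution (first nonzero entry positive) gives (3, -2, 1, 2, 1).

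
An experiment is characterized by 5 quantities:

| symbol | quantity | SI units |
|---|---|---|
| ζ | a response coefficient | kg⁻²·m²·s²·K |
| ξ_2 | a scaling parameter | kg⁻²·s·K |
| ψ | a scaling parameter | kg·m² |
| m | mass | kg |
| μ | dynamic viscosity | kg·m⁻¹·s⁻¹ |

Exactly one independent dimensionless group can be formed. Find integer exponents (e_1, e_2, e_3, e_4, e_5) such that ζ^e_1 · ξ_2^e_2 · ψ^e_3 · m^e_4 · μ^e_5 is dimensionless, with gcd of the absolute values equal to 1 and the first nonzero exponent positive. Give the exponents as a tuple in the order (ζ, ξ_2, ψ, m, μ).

M: e_1·(-2) + e_2·(-2) + e_3·(1) + e_4·(1) + e_5·(1) = 0
L: e_1·(2) + e_2·(0) + e_3·(2) + e_4·(0) + e_5·(-1) = 0
T: e_1·(2) + e_2·(1) + e_3·(0) + e_4·(0) + e_5·(-1) = 0
Θ: e_1·(1) + e_2·(1) + e_3·(0) + e_4·(0) + e_5·(0) = 0
Solving this homogeneous linear system for the smallest-integer solution (first nonzero entry positive) gives (2, -2, -1, -1, 2).

(2, -2, -1, -1, 2)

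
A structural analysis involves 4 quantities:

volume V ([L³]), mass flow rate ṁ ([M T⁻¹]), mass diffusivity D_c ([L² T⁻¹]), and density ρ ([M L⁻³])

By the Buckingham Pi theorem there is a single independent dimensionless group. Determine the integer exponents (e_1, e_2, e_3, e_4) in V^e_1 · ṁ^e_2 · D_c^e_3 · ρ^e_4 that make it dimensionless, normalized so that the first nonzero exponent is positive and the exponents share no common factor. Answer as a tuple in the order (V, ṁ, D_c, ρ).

(1, -3, 3, 3)

M: e_1·(0) + e_2·(1) + e_3·(0) + e_4·(1) = 0
L: e_1·(3) + e_2·(0) + e_3·(2) + e_4·(-3) = 0
T: e_1·(0) + e_2·(-1) + e_3·(-1) + e_4·(0) = 0
Solving this homogeneous linear system for the smallest-integer solution (first nonzero entry positive) gives (1, -3, 3, 3).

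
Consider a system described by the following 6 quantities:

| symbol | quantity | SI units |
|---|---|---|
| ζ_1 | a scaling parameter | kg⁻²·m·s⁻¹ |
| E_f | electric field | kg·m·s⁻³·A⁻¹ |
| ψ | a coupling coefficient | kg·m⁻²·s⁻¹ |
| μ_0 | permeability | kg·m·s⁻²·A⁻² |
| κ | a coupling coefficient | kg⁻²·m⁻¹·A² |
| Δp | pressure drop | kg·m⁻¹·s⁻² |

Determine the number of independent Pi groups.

There are 6 variables and 4 base dimensions (M, L, T, I).
The dimension matrix has rank 4.
Independent dimensionless groups: 6 − 4 = 2.

2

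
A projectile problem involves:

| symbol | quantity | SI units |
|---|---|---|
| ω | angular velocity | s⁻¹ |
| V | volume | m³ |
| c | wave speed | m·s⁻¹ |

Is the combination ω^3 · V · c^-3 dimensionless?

yes

Sum the exponent of each base dimension across the product:
  L: 3·[ω]_L + [V]_L − 3·[c]_L = 3·(0) + (3) − 3·(1) = 0
  T: 3·[ω]_T + [V]_T − 3·[c]_T = 3·(-1) + (0) − 3·(-1) = 0
All base exponents vanish — dimensionless.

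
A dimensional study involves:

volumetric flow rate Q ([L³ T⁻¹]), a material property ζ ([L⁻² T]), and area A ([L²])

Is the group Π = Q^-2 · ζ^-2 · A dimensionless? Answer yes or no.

Sum the exponent of each base dimension across the product:
  L: −2·[Q]_L − 2·[ζ]_L + [A]_L = −2·(3) − 2·(-2) + (2) = 0
  T: −2·[Q]_T − 2·[ζ]_T + [A]_T = −2·(-1) − 2·(1) + (0) = 0
All base exponents vanish — dimensionless.

yes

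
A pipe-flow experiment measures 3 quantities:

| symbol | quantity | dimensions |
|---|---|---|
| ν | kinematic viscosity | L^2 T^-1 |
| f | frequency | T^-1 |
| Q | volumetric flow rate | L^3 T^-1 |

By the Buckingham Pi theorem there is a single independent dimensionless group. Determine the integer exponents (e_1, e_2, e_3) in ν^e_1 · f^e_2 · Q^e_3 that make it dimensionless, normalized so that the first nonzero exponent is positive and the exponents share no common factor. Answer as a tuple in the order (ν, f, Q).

L: e_1·(2) + e_2·(0) + e_3·(3) = 0
T: e_1·(-1) + e_2·(-1) + e_3·(-1) = 0
Solving this homogeneous linear system for the smallest-integer solution (first nonzero entry positive) gives (3, -1, -2).

(3, -1, -2)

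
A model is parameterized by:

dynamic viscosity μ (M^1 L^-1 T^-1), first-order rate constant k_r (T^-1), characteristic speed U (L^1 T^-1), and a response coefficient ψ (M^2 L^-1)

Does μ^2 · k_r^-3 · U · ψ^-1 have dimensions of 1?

Sum the exponent of each base dimension across the product:
  M: 2·[μ]_M − 3·[k_r]_M + [U]_M − [ψ]_M = 2·(1) − 3·(0) + (0) − (2) = 0
  L: 2·[μ]_L − 3·[k_r]_L + [U]_L − [ψ]_L = 2·(-1) − 3·(0) + (1) − (-1) = 0
  T: 2·[μ]_T − 3·[k_r]_T + [U]_T − [ψ]_T = 2·(-1) − 3·(-1) + (-1) − (0) = 0
All base exponents vanish — dimensionless.

yes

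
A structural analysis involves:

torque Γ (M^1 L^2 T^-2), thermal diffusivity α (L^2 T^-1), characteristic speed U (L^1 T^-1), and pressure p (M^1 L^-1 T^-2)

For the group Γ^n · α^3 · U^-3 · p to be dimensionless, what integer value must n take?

-1

Balance the M exponent: (1)·n from Γ, plus 3·(0) − 3·(0) + (1) = 1 from the rest, must sum to zero.
n + 1 = 0, so n = -1.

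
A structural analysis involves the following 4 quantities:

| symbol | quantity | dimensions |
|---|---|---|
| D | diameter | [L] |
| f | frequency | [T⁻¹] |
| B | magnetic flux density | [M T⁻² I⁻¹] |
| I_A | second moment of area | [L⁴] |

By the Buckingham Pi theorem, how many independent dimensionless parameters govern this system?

There are 4 variables and 4 base dimensions (M, L, T, I).
The dimension matrix has rank 3 (less than 4: the dimension vectors are linearly dependent).
Independent dimensionless groups: 4 − 3 = 1.

1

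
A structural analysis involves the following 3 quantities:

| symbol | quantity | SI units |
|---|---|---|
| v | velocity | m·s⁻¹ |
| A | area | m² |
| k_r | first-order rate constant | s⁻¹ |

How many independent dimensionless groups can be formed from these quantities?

1

There are 3 variables and 2 base dimensions (L, T).
The dimension matrix has rank 2.
Independent dimensionless groups: 3 − 2 = 1.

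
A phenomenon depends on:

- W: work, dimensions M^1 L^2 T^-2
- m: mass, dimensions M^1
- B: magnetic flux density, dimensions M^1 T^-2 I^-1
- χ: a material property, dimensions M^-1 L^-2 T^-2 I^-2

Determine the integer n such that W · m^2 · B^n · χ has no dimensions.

-2

Balance the M exponent: (1)·n from B, plus (1) + 2·(1) + (-1) = 2 from the rest, must sum to zero.
n + 2 = 0, so n = -2.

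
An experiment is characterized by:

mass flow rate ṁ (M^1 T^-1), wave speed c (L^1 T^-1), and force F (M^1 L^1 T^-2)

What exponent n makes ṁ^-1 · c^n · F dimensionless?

Balance the L exponent: (1)·n from c, plus −(0) + (1) = 1 from the rest, must sum to zero.
n + 1 = 0, so n = -1.

-1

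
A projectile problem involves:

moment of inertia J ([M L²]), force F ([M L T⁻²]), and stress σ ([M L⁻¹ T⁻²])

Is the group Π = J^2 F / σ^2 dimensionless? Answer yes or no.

no

Sum the exponent of each base dimension across the product:
  M: 2·[J]_M + [F]_M − 2·[σ]_M = 2·(1) + (1) − 2·(1) = 1
  L: 2·[J]_L + [F]_L − 2·[σ]_L = 2·(2) + (1) − 2·(-1) = 7
  T: 2·[J]_T + [F]_T − 2·[σ]_T = 2·(0) + (-2) − 2·(-2) = 2
Net dimensions [M L⁷ T²] ≠ [1] — not dimensionless.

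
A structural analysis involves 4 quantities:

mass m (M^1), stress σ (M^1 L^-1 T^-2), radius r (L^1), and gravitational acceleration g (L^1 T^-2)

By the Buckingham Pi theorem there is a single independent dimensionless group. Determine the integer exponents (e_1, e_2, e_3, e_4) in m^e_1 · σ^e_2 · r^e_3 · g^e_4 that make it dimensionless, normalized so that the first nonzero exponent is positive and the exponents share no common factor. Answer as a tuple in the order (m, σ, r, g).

(1, -1, -2, 1)

M: e_1·(1) + e_2·(1) + e_3·(0) + e_4·(0) = 0
L: e_1·(0) + e_2·(-1) + e_3·(1) + e_4·(1) = 0
T: e_1·(0) + e_2·(-2) + e_3·(0) + e_4·(-2) = 0
Solving this homogeneous linear system for the smallest-integer solution (first nonzero entry positive) gives (1, -1, -2, 1).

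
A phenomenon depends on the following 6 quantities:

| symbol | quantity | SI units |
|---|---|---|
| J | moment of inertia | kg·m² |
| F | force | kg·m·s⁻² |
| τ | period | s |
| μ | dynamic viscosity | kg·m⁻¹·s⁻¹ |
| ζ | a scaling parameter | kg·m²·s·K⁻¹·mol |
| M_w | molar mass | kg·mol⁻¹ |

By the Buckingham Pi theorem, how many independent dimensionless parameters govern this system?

There are 6 variables and 5 base dimensions (M, L, T, Θ, N).
The dimension matrix has rank 5.
Independent dimensionless groups: 6 − 5 = 1.

1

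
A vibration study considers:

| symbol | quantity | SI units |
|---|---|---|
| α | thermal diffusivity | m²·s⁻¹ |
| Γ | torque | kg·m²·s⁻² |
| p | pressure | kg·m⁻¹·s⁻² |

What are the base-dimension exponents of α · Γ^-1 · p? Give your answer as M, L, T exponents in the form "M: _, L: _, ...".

Collect each base-dimension exponent across the product:
  M: (0) − (1) + (1) = 0
  L: (2) − (2) + (-1) = -1
  T: (-1) − (-2) + (-2) = -1
So the dimensions are [L⁻¹ T⁻¹].

M: 0, L: -1, T: -1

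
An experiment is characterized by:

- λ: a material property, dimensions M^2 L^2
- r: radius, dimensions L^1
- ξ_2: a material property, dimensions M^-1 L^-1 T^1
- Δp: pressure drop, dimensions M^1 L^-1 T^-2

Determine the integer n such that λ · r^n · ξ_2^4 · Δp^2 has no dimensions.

4

Balance the L exponent: (1)·n from r, plus (2) + 4·(-1) + 2·(-1) = -4 from the rest, must sum to zero.
n − 4 = 0, so n = 4.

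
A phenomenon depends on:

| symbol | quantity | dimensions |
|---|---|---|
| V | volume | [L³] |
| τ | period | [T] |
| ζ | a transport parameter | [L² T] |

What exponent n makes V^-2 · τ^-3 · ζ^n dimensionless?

Balance the L exponent: (2)·n from ζ, plus −2·(3) − 3·(0) = -6 from the rest, must sum to zero.
2n − 6 = 0, so n = 3.

3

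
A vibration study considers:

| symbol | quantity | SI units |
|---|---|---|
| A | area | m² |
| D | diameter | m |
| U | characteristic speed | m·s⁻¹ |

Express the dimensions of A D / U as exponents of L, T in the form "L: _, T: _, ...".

L: 2, T: 1

Collect each base-dimension exponent across the product:
  L: (2) + (1) − (1) = 2
  T: (0) + (0) − (-1) = 1
So the dimensions are [L² T].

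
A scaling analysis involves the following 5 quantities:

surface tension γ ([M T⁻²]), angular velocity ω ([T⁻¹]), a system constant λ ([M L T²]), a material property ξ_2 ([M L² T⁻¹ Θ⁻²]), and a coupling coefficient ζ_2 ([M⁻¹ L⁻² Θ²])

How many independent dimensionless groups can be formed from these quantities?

1

There are 5 variables and 4 base dimensions (M, L, T, Θ).
The dimension matrix has rank 4.
Independent dimensionless groups: 5 − 4 = 1.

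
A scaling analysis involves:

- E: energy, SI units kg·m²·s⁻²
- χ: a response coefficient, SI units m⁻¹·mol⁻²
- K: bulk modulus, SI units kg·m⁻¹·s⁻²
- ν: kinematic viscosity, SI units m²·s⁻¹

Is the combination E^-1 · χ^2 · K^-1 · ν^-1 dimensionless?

no

Sum the exponent of each base dimension across the product:
  M: −[E]_M + 2·[χ]_M − [K]_M − [ν]_M = −(1) + 2·(0) − (1) − (0) = -2
  L: −[E]_L + 2·[χ]_L − [K]_L − [ν]_L = −(2) + 2·(-1) − (-1) − (2) = -5
  T: −[E]_T + 2·[χ]_T − [K]_T − [ν]_T = −(-2) + 2·(0) − (-2) − (-1) = 5
  N: −[E]_N + 2·[χ]_N − [K]_N − [ν]_N = −(0) + 2·(-2) − (0) − (0) = -4
Net dimensions [M⁻² L⁻⁵ T⁵ N⁻⁴] ≠ [1] — not dimensionless.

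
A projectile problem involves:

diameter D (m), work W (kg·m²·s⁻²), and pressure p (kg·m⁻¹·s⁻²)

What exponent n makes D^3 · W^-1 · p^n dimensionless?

Balance the M exponent: (1)·n from p, plus 3·(0) − (1) = -1 from the rest, must sum to zero.
n − 1 = 0, so n = 1.

1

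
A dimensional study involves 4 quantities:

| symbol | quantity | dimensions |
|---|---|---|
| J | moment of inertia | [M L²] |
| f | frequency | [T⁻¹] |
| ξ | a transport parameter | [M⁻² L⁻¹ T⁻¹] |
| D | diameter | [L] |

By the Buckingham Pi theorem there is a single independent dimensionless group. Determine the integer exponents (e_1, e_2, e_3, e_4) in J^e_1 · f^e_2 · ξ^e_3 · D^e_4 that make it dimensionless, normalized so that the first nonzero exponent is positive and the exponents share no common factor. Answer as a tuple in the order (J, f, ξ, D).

M: e_1·(1) + e_2·(0) + e_3·(-2) + e_4·(0) = 0
L: e_1·(2) + e_2·(0) + e_3·(-1) + e_4·(1) = 0
T: e_1·(0) + e_2·(-1) + e_3·(-1) + e_4·(0) = 0
Solving this homogeneous linear system for the smallest-integer solution (first nonzero entry positive) gives (2, -1, 1, -3).

(2, -1, 1, -3)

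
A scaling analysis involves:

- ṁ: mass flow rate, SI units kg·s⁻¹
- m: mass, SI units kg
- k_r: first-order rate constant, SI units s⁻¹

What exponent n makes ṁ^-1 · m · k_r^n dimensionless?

1

Balance the T exponent: (-1)·n from k_r, plus −(-1) + (0) = 1 from the rest, must sum to zero.
−n + 1 = 0, so n = 1.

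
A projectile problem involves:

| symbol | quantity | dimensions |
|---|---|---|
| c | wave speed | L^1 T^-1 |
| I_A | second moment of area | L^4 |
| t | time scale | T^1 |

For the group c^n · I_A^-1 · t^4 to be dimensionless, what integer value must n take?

4

Balance the L exponent: (1)·n from c, plus −(4) + 4·(0) = -4 from the rest, must sum to zero.
n − 4 = 0, so n = 4.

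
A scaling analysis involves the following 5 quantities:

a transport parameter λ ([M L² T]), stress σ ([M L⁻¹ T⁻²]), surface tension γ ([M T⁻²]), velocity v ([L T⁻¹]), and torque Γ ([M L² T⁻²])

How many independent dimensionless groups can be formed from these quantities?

There are 5 variables and 3 base dimensions (M, L, T).
The dimension matrix has rank 3.
Independent dimensionless groups: 5 − 3 = 2.

2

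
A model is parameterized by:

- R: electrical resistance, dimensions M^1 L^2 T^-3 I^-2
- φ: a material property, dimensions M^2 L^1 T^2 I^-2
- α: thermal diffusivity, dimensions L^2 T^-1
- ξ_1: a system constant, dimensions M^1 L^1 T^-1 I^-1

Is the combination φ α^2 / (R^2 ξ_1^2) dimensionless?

no

Sum the exponent of each base dimension across the product:
  M: −2·[R]_M + [φ]_M + 2·[α]_M − 2·[ξ_1]_M = −2·(1) + (2) + 2·(0) − 2·(1) = -2
  L: −2·[R]_L + [φ]_L + 2·[α]_L − 2·[ξ_1]_L = −2·(2) + (1) + 2·(2) − 2·(1) = -1
  T: −2·[R]_T + [φ]_T + 2·[α]_T − 2·[ξ_1]_T = −2·(-3) + (2) + 2·(-1) − 2·(-1) = 8
  I: −2·[R]_I + [φ]_I + 2·[α]_I − 2·[ξ_1]_I = −2·(-2) + (-2) + 2·(0) − 2·(-1) = 4
Net dimensions [M⁻² L⁻¹ T⁸ I⁴] ≠ [1] — not dimensionless.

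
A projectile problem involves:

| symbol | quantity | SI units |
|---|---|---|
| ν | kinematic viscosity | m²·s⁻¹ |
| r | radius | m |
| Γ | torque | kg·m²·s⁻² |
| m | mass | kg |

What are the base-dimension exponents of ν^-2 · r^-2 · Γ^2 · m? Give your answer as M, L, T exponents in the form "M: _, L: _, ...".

Collect each base-dimension exponent across the product:
  M: −2·(0) − 2·(0) + 2·(1) + (1) = 3
  L: −2·(2) − 2·(1) + 2·(2) + (0) = -2
  T: −2·(-1) − 2·(0) + 2·(-2) + (0) = -2
So the dimensions are [M³ L⁻² T⁻²].

M: 3, L: -2, T: -2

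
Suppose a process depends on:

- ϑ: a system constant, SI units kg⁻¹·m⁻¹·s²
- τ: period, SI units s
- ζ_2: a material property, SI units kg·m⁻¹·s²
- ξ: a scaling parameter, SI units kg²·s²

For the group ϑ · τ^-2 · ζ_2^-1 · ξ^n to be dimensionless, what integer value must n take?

1

Balance the M exponent: (2)·n from ξ, plus (-1) − 2·(0) − (1) = -2 from the rest, must sum to zero.
2n − 2 = 0, so n = 1.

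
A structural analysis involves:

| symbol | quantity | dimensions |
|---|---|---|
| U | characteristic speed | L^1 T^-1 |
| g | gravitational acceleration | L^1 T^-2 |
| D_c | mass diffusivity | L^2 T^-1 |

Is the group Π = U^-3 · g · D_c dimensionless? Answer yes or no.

yes

Sum the exponent of each base dimension across the product:
  L: −3·[U]_L + [g]_L + [D_c]_L = −3·(1) + (1) + (2) = 0
  T: −3·[U]_T + [g]_T + [D_c]_T = −3·(-1) + (-2) + (-1) = 0
All base exponents vanish — dimensionless.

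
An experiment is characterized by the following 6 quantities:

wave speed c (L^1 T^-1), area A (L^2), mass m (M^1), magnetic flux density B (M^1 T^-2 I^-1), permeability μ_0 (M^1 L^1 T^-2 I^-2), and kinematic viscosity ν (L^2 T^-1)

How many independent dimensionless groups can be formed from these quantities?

2

There are 6 variables and 4 base dimensions (M, L, T, I).
The dimension matrix has rank 4.
Independent dimensionless groups: 6 − 4 = 2.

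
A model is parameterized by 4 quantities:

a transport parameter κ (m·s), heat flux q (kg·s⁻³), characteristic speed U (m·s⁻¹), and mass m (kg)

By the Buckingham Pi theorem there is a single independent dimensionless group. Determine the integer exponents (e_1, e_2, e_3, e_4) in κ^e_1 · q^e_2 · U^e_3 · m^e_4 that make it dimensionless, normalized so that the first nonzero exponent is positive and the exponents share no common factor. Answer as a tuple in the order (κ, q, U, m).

(3, 2, -3, -2)

M: e_1·(0) + e_2·(1) + e_3·(0) + e_4·(1) = 0
L: e_1·(1) + e_2·(0) + e_3·(1) + e_4·(0) = 0
T: e_1·(1) + e_2·(-3) + e_3·(-1) + e_4·(0) = 0
Solving this homogeneous linear system for the smallest-integer solution (first nonzero entry positive) gives (3, 2, -3, -2).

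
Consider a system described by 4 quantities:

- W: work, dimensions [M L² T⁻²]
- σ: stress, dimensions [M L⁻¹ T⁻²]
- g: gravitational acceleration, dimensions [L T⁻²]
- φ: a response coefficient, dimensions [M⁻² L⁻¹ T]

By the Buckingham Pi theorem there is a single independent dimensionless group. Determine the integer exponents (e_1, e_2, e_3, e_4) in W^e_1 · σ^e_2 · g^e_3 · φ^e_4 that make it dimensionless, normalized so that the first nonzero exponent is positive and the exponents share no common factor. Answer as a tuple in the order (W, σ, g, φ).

(3, 1, -3, 2)

M: e_1·(1) + e_2·(1) + e_3·(0) + e_4·(-2) = 0
L: e_1·(2) + e_2·(-1) + e_3·(1) + e_4·(-1) = 0
T: e_1·(-2) + e_2·(-2) + e_3·(-2) + e_4·(1) = 0
Solving this homogeneous linear system for the smallest-integer solution (first nonzero entry positive) gives (3, 1, -3, 2).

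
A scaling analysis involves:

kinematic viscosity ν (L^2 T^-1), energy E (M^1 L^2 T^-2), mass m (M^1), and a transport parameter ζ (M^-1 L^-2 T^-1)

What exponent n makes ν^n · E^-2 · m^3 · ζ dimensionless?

Balance the L exponent: (2)·n from ν, plus −2·(2) + 3·(0) + (-2) = -6 from the rest, must sum to zero.
2n − 6 = 0, so n = 3.

3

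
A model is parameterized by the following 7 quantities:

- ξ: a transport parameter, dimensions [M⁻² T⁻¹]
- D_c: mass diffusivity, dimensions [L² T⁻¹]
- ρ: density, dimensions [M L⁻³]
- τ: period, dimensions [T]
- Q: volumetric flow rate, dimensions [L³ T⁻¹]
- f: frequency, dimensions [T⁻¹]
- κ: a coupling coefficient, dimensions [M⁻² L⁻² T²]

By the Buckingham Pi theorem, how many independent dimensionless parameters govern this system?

4

There are 7 variables and 3 base dimensions (M, L, T).
The dimension matrix has rank 3.
Independent dimensionless groups: 7 − 3 = 4.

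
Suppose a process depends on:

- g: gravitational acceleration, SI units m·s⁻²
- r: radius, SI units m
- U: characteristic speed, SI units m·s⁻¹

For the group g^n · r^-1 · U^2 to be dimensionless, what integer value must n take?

Balance the L exponent: (1)·n from g, plus −(1) + 2·(1) = 1 from the rest, must sum to zero.
n + 1 = 0, so n = -1.

-1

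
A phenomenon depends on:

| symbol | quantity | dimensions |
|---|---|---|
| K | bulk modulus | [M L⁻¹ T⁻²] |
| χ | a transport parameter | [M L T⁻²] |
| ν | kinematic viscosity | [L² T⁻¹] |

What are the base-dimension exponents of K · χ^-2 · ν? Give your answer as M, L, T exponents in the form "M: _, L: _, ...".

M: -1, L: -1, T: 1

Collect each base-dimension exponent across the product:
  M: (1) − 2·(1) + (0) = -1
  L: (-1) − 2·(1) + (2) = -1
  T: (-2) − 2·(-2) + (-1) = 1
So the dimensions are [M⁻¹ L⁻¹ T].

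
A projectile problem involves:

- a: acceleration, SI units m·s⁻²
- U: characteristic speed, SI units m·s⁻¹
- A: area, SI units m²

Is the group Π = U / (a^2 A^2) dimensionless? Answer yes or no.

no

Sum the exponent of each base dimension across the product:
  L: −2·[a]_L + [U]_L − 2·[A]_L = −2·(1) + (1) − 2·(2) = -5
  T: −2·[a]_T + [U]_T − 2·[A]_T = −2·(-2) + (-1) − 2·(0) = 3
Net dimensions [L⁻⁵ T³] ≠ [1] — not dimensionless.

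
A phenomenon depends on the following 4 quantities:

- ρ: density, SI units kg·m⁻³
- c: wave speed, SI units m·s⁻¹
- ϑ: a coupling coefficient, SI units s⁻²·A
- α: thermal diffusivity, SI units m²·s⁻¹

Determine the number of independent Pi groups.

There are 4 variables and 4 base dimensions (M, L, T, I).
The dimension matrix has rank 4.
Independent dimensionless groups: 4 − 4 = 0.

0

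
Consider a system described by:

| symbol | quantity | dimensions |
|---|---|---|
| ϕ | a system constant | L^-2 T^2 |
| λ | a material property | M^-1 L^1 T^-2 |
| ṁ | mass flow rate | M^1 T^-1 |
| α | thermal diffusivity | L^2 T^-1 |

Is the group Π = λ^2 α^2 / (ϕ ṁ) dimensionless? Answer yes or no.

no

Sum the exponent of each base dimension across the product:
  M: −[ϕ]_M + 2·[λ]_M − [ṁ]_M + 2·[α]_M = −(0) + 2·(-1) − (1) + 2·(0) = -3
  L: −[ϕ]_L + 2·[λ]_L − [ṁ]_L + 2·[α]_L = −(-2) + 2·(1) − (0) + 2·(2) = 8
  T: −[ϕ]_T + 2·[λ]_T − [ṁ]_T + 2·[α]_T = −(2) + 2·(-2) − (-1) + 2·(-1) = -7
Net dimensions [M⁻³ L⁸ T⁻⁷] ≠ [1] — not dimensionless.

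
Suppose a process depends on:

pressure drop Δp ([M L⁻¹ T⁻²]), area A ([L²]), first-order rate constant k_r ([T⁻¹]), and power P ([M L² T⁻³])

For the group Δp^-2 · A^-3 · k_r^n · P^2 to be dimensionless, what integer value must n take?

Balance the T exponent: (-1)·n from k_r, plus −2·(-2) − 3·(0) + 2·(-3) = -2 from the rest, must sum to zero.
−n − 2 = 0, so n = -2.

-2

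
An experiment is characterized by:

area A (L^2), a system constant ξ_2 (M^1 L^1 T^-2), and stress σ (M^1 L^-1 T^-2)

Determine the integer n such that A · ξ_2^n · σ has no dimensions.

-1

Balance the M exponent: (1)·n from ξ_2, plus (0) + (1) = 1 from the rest, must sum to zero.
n + 1 = 0, so n = -1.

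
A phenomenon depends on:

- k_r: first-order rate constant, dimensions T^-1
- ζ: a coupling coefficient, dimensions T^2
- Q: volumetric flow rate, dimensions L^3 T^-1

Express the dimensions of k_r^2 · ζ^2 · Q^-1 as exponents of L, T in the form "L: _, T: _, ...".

L: -3, T: 3

Collect each base-dimension exponent across the product:
  L: 2·(0) + 2·(0) − (3) = -3
  T: 2·(-1) + 2·(2) − (-1) = 3
So the dimensions are [L⁻³ T³].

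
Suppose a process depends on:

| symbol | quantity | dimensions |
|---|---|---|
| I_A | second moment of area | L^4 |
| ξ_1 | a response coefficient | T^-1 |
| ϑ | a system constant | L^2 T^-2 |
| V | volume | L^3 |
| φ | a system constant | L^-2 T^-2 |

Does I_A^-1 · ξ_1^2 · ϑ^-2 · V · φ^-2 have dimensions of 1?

Sum the exponent of each base dimension across the product:
  L: −[I_A]_L + 2·[ξ_1]_L − 2·[ϑ]_L + [V]_L − 2·[φ]_L = −(4) + 2·(0) − 2·(2) + (3) − 2·(-2) = -1
  T: −[I_A]_T + 2·[ξ_1]_T − 2·[ϑ]_T + [V]_T − 2·[φ]_T = −(0) + 2·(-1) − 2·(-2) + (0) − 2·(-2) = 6
Net dimensions [L⁻¹ T⁶] ≠ [1] — not dimensionless.

no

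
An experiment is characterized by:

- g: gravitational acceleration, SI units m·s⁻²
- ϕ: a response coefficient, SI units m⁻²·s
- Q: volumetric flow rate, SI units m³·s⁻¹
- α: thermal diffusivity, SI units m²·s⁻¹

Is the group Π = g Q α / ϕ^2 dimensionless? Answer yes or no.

no

Sum the exponent of each base dimension across the product:
  L: [g]_L − 2·[ϕ]_L + [Q]_L + [α]_L = (1) − 2·(-2) + (3) + (2) = 10
  T: [g]_T − 2·[ϕ]_T + [Q]_T + [α]_T = (-2) − 2·(1) + (-1) + (-1) = -6
Net dimensions [L¹⁰ T⁻⁶] ≠ [1] — not dimensionless.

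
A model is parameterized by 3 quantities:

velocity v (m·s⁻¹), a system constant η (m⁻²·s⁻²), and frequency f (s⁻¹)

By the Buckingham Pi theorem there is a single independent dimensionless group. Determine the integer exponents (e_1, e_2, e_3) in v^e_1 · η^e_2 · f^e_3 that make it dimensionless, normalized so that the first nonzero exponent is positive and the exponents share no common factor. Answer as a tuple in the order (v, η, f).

L: e_1·(1) + e_2·(-2) + e_3·(0) = 0
T: e_1·(-1) + e_2·(-2) + e_3·(-1) = 0
Solving this homogeneous linear system for the smallest-integer solution (first nonzero entry positive) gives (2, 1, -4).

(2, 1, -4)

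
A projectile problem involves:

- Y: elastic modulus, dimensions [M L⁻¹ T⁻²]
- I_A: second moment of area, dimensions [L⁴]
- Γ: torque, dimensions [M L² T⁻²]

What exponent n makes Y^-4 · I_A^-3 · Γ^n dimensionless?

Balance the M exponent: (1)·n from Γ, plus −4·(1) − 3·(0) = -4 from the rest, must sum to zero.
n − 4 = 0, so n = 4.

4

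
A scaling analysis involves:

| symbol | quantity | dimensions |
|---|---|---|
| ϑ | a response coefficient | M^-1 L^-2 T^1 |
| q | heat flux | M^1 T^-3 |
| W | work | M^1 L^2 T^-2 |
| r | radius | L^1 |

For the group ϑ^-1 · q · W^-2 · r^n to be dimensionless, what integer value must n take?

2

Balance the L exponent: (1)·n from r, plus −(-2) + (0) − 2·(2) = -2 from the rest, must sum to zero.
n − 2 = 0, so n = 2.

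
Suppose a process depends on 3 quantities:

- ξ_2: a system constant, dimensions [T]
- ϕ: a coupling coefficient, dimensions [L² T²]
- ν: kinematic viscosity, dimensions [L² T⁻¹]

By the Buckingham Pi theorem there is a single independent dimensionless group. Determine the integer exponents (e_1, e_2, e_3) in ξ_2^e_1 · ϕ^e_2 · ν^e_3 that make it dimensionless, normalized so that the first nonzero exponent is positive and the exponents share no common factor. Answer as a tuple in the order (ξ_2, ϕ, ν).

(3, -1, 1)

L: e_1·(0) + e_2·(2) + e_3·(2) = 0
T: e_1·(1) + e_2·(2) + e_3·(-1) = 0
Solving this homogeneous linear system for the smallest-integer solution (first nonzero entry positive) gives (3, -1, 1).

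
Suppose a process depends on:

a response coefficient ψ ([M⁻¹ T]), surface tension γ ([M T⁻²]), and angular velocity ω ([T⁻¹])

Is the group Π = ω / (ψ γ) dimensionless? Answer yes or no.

Sum the exponent of each base dimension across the product:
  M: −[ψ]_M − [γ]_M + [ω]_M = −(-1) − (1) + (0) = 0
  L: −[ψ]_L − [γ]_L + [ω]_L = −(0) − (0) + (0) = 0
  T: −[ψ]_T − [γ]_T + [ω]_T = −(1) − (-2) + (-1) = 0
All base exponents vanish — dimensionless.

yes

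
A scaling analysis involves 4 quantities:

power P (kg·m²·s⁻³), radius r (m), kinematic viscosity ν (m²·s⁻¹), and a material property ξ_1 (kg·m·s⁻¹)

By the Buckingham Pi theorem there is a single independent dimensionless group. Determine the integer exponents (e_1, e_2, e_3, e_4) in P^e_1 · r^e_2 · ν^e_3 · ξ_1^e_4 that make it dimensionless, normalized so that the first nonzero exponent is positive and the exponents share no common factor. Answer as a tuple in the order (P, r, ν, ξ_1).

(1, 3, -2, -1)

M: e_1·(1) + e_2·(0) + e_3·(0) + e_4·(1) = 0
L: e_1·(2) + e_2·(1) + e_3·(2) + e_4·(1) = 0
T: e_1·(-3) + e_2·(0) + e_3·(-1) + e_4·(-1) = 0
Solving this homogeneous linear system for the smallest-integer solution (first nonzero entry positive) gives (1, 3, -2, -1).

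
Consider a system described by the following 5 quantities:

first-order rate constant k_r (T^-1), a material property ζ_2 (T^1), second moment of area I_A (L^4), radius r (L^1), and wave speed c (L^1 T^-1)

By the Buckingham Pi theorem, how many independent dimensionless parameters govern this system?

There are 5 variables and 2 base dimensions (L, T).
The dimension matrix has rank 2.
Independent dimensionless groups: 5 − 2 = 3.

3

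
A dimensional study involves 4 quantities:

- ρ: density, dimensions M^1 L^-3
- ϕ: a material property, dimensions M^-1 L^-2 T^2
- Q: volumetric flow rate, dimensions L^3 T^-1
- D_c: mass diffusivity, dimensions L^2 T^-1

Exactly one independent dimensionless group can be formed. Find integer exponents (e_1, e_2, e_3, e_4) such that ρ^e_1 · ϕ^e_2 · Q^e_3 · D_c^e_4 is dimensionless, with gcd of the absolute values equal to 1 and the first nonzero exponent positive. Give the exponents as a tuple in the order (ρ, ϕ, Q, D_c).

M: e_1·(1) + e_2·(-1) + e_3·(0) + e_4·(0) = 0
L: e_1·(-3) + e_2·(-2) + e_3·(3) + e_4·(2) = 0
T: e_1·(0) + e_2·(2) + e_3·(-1) + e_4·(-1) = 0
Solving this homogeneous linear system for the smallest-integer solution (first nonzero entry positive) gives (1, 1, 1, 1).

(1, 1, 1, 1)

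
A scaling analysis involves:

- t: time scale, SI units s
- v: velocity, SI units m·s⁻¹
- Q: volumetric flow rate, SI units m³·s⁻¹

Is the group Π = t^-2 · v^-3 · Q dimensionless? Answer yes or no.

Sum the exponent of each base dimension across the product:
  M: −2·[t]_M − 3·[v]_M + [Q]_M = −2·(0) − 3·(0) + (0) = 0
  L: −2·[t]_L − 3·[v]_L + [Q]_L = −2·(0) − 3·(1) + (3) = 0
  T: −2·[t]_T − 3·[v]_T + [Q]_T = −2·(1) − 3·(-1) + (-1) = 0
All base exponents vanish — dimensionless.

yes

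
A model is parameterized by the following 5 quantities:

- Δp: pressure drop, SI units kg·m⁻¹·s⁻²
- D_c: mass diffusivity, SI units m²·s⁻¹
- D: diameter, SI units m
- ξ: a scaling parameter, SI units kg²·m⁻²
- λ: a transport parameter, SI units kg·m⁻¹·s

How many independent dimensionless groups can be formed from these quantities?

2

There are 5 variables and 3 base dimensions (M, L, T).
The dimension matrix has rank 3.
Independent dimensionless groups: 5 − 3 = 2.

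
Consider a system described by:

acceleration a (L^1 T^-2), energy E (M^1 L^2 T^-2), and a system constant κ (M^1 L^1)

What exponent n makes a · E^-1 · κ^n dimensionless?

1

Balance the M exponent: (1)·n from κ, plus (0) − (1) = -1 from the rest, must sum to zero.
n − 1 = 0, so n = 1.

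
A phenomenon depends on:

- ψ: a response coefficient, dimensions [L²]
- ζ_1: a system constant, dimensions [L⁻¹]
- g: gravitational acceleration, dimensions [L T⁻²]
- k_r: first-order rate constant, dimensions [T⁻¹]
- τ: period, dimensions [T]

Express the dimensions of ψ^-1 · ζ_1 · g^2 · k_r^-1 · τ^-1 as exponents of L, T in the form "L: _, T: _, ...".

L: -1, T: -4

Collect each base-dimension exponent across the product:
  L: −(2) + (-1) + 2·(1) − (0) − (0) = -1
  T: −(0) + (0) + 2·(-2) − (-1) − (1) = -4
So the dimensions are [L⁻¹ T⁻⁴].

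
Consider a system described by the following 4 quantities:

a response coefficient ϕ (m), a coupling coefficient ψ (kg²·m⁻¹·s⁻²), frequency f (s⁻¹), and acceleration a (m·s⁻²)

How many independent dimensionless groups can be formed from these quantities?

There are 4 variables and 3 base dimensions (M, L, T).
The dimension matrix has rank 3.
Independent dimensionless groups: 4 − 3 = 1.

1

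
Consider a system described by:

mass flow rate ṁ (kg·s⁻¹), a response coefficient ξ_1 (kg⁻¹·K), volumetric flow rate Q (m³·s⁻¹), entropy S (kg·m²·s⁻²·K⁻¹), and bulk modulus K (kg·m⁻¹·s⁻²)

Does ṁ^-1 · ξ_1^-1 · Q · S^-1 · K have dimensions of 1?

Sum the exponent of each base dimension across the product:
  M: −[ṁ]_M − [ξ_1]_M + [Q]_M − [S]_M + [K]_M = −(1) − (-1) + (0) − (1) + (1) = 0
  L: −[ṁ]_L − [ξ_1]_L + [Q]_L − [S]_L + [K]_L = −(0) − (0) + (3) − (2) + (-1) = 0
  T: −[ṁ]_T − [ξ_1]_T + [Q]_T − [S]_T + [K]_T = −(-1) − (0) + (-1) − (-2) + (-2) = 0
  Θ: −[ṁ]_Θ − [ξ_1]_Θ + [Q]_Θ − [S]_Θ + [K]_Θ = −(0) − (1) + (0) − (-1) + (0) = 0
All base exponents vanish — dimensionless.

yes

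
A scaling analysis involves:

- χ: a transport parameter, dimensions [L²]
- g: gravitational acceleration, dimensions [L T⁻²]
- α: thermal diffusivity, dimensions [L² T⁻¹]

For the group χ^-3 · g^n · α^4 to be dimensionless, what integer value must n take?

Balance the L exponent: (1)·n from g, plus −3·(2) + 4·(2) = 2 from the rest, must sum to zero.
n + 2 = 0, so n = -2.

-2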